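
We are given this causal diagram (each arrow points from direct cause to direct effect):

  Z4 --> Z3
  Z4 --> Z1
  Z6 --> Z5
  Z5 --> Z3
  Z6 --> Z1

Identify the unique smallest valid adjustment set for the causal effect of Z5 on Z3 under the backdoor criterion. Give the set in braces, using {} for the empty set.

{}

Variables eligible for adjustment (non-descendants of Z5, excluding Z5 and Z3): {Z1, Z4, Z6}.
Backdoor paths from Z5 to Z3:
  P1: Z5 <- Z6 -> Z1 <- Z4 -> Z3
Each backdoor path contains an unconditioned collider, so every path is already blocked with the empty conditioning set:
  P1: blocked at collider Z1 (neither it nor any descendant is in the conditioning set).
The empty set is therefore the unique smallest valid set.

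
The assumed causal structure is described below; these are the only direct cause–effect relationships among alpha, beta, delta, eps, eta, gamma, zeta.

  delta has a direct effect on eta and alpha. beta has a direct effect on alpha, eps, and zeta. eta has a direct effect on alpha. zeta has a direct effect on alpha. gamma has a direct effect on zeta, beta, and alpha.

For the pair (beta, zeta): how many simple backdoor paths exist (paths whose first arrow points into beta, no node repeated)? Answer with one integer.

A backdoor path from beta to zeta is any simple undirected path whose first edge points into beta (i.e. leaves beta via a parent).
Parents of beta: {gamma}.
Enumerating:
  P1: beta <- gamma -> zeta
  P2: beta <- gamma -> alpha <- zeta
That exhausts the simple backdoor paths. Count: 2.

2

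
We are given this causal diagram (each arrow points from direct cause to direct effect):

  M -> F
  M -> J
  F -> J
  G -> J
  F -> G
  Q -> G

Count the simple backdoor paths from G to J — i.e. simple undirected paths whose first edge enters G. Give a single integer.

2

A backdoor path from G to J is any simple undirected path whose first edge points into G (i.e. leaves G via a parent).
Parents of G: {F, Q}.
Enumerating:
  P1: G <- F <- M -> J
  P2: G <- F -> J
That exhausts the simple backdoor paths. Count: 2.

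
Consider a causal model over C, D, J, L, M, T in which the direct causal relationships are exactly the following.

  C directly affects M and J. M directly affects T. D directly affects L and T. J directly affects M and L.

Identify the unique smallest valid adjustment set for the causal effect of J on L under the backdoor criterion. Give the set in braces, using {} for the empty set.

{}

Variables eligible for adjustment (non-descendants of J, excluding J and L): {C, D}.
Backdoor paths from J to L:
  P1: J <- C -> M -> T <- D -> L
Each backdoor path contains an unconditioned collider, so every path is already blocked with the empty conditioning set:
  P1: blocked at collider T (neither it nor any descendant is in the conditioning set).
The empty set is therefore the unique smallest valid set.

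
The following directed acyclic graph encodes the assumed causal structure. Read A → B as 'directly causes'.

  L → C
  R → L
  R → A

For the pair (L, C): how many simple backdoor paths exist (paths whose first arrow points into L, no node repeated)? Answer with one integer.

A backdoor path from L to C is any simple undirected path whose first edge points into L (i.e. leaves L via a parent).
Parents of L: {R}.
No simple path from any parent of L reaches C without revisiting L, so there are no backdoor paths.

0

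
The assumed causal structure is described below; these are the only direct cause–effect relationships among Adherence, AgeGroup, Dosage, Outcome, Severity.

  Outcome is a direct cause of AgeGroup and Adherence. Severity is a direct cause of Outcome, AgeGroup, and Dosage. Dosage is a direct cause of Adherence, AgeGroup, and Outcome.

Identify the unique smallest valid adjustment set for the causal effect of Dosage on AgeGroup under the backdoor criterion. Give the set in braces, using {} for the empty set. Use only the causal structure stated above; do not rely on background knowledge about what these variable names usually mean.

Variables eligible for adjustment (non-descendants of Dosage, excluding Dosage and AgeGroup): {Severity}.
Backdoor paths from Dosage to AgeGroup:
  P1: Dosage <- Severity -> Outcome -> AgeGroup
  P2: Dosage <- Severity -> AgeGroup
The empty set is not sufficient: P1 (Dosage <- Severity -> Outcome -> AgeGroup) has no collider blocking it and no conditioned non-collider, so it is open.
Try {Severity}:
  P1: blocked at fork node Severity ∈ conditioning set.
  P2: blocked at fork node Severity ∈ conditioning set.
{Severity} contains no descendant of Dosage and blocks every backdoor path.
{Severity} is the unique smallest valid adjustment set.

{Severity}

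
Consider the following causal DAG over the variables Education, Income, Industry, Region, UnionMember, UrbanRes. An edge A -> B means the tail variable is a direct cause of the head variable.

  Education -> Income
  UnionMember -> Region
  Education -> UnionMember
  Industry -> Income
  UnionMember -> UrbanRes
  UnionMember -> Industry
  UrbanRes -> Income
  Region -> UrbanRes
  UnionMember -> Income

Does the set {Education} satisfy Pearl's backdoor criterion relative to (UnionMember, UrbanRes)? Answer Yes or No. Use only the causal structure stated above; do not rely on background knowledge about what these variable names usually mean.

Yes

Backdoor paths from UnionMember to UrbanRes (paths whose first edge points into UnionMember):
  P1: UnionMember <- Education -> Income <- UrbanRes
Condition 1 (no descendant of UnionMember in the set): holds — descendants of UnionMember are {Income, Industry, Region, UrbanRes}; none are in {Education}.
Condition 2 (every backdoor path blocked by {Education}):
  P1: blocked at fork node Education ∈ conditioning set.
{Education} satisfies the backdoor criterion.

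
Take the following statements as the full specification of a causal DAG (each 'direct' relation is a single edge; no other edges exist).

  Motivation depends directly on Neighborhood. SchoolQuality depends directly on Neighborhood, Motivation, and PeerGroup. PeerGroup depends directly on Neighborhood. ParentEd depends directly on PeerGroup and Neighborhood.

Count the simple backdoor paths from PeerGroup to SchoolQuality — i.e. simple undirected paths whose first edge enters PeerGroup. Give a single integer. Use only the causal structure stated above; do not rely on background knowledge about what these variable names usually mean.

A backdoor path from PeerGroup to SchoolQuality is any simple undirected path whose first edge points into PeerGroup (i.e. leaves PeerGroup via a parent).
Parents of PeerGroup: {Neighborhood}.
Enumerating:
  P1: PeerGroup <- Neighborhood -> Motivation -> SchoolQuality
  P2: PeerGroup <- Neighborhood -> SchoolQuality
That exhausts the simple backdoor paths. Count: 2.

2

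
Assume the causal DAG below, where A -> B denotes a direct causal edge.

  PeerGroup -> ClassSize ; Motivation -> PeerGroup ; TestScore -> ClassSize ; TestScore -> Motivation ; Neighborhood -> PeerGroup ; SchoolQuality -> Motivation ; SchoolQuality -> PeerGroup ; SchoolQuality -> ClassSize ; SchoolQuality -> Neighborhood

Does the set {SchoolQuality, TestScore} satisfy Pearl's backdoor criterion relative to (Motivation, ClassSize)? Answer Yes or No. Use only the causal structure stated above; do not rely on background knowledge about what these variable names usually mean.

Backdoor paths from Motivation to ClassSize (paths whose first edge points into Motivation):
  P1: Motivation <- TestScore -> ClassSize
  P2: Motivation <- SchoolQuality -> Neighborhood -> PeerGroup -> ClassSize
  P3: Motivation <- SchoolQuality -> PeerGroup -> ClassSize
  P4: Motivation <- SchoolQuality -> ClassSize
Condition 1 (no descendant of Motivation in the set): holds — descendants of Motivation are {ClassSize, PeerGroup}; none are in {SchoolQuality, TestScore}.
Condition 2 (every backdoor path blocked by {SchoolQuality, TestScore}):
  P1: blocked at fork node TestScore ∈ conditioning set.
  P2: blocked at fork node SchoolQuality ∈ conditioning set.
  P3: blocked at fork node SchoolQuality ∈ conditioning set.
  P4: blocked at fork node SchoolQuality ∈ conditioning set.
{SchoolQuality, TestScore} satisfies the backdoor criterion.

Yes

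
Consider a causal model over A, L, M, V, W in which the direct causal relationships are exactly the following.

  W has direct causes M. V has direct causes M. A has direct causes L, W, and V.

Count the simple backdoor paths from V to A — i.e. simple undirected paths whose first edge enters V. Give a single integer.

1

A backdoor path from V to A is any simple undirected path whose first edge points into V (i.e. leaves V via a parent).
Parents of V: {M}.
Enumerating:
  P1: V <- M -> W -> A
That exhausts the simple backdoor paths. Count: 1.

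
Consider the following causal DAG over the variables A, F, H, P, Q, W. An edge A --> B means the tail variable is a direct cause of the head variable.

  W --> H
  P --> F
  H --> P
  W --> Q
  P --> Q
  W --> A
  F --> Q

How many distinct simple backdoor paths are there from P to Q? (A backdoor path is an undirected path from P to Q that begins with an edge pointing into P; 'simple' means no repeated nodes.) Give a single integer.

A backdoor path from P to Q is any simple undirected path whose first edge points into P (i.e. leaves P via a parent).
Parents of P: {H}.
Enumerating:
  P1: P <- H <- W -> Q
That exhausts the simple backdoor paths. Count: 1.

1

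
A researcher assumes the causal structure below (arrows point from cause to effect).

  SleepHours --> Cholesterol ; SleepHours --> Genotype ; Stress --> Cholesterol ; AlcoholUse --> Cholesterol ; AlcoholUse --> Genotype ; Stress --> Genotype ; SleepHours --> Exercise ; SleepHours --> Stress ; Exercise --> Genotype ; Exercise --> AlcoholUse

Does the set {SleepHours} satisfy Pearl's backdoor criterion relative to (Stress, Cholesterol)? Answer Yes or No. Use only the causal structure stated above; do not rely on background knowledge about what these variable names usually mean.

Yes

Backdoor paths from Stress to Cholesterol (paths whose first edge points into Stress):
  P1: Stress <- SleepHours -> Exercise -> AlcoholUse -> Cholesterol
  P2: Stress <- SleepHours -> Exercise -> Genotype <- AlcoholUse -> Cholesterol
  P3: Stress <- SleepHours -> Genotype <- Exercise -> AlcoholUse -> Cholesterol
  P4: Stress <- SleepHours -> Genotype <- AlcoholUse -> Cholesterol
  P5: Stress <- SleepHours -> Cholesterol
Condition 1 (no descendant of Stress in the set): holds — descendants of Stress are {Cholesterol, Genotype}; none are in {SleepHours}.
Condition 2 (every backdoor path blocked by {SleepHours}):
  P1: blocked at fork node SleepHours ∈ conditioning set.
  P2: blocked at fork node SleepHours ∈ conditioning set.
  P3: blocked at fork node SleepHours ∈ conditioning set.
  P4: blocked at fork node SleepHours ∈ conditioning set.
  P5: blocked at fork node SleepHours ∈ conditioning set.
{SleepHours} satisfies the backdoor criterion.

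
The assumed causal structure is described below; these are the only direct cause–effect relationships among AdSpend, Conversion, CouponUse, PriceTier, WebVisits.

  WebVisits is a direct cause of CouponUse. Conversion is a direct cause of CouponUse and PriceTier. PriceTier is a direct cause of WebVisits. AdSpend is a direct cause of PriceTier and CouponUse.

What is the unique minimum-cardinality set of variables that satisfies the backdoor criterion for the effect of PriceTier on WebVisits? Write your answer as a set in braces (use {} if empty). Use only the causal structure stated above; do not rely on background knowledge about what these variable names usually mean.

{}

Variables eligible for adjustment (non-descendants of PriceTier, excluding PriceTier and WebVisits): {AdSpend, Conversion}.
Backdoor paths from PriceTier to WebVisits:
  P1: PriceTier <- Conversion -> CouponUse <- WebVisits
  P2: PriceTier <- AdSpend -> CouponUse <- WebVisits
Each backdoor path contains an unconditioned collider, so every path is already blocked with the empty conditioning set:
  P1: blocked at collider CouponUse (neither it nor any descendant is in the conditioning set).
  P2: blocked at collider CouponUse (neither it nor any descendant is in the conditioning set).
The empty set is therefore the unique smallest valid set.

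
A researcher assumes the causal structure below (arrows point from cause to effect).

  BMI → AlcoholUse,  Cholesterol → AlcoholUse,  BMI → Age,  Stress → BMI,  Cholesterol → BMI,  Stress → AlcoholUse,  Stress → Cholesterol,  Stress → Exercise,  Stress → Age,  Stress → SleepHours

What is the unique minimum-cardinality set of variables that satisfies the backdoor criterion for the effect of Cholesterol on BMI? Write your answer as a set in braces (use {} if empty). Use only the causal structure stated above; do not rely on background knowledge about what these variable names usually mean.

{Stress}

Variables eligible for adjustment (non-descendants of Cholesterol, excluding Cholesterol and BMI): {Exercise, SleepHours, Stress}.
Backdoor paths from Cholesterol to BMI:
  P1: Cholesterol <- Stress -> BMI
  P2: Cholesterol <- Stress -> Age <- BMI
  P3: Cholesterol <- Stress -> AlcoholUse <- BMI
The empty set is not sufficient: P1 (Cholesterol <- Stress -> BMI) has no collider blocking it and no conditioned non-collider, so it is open.
Try {Stress}:
  P1: blocked at fork node Stress ∈ conditioning set.
  P2: blocked at fork node Stress ∈ conditioning set.
  P3: blocked at fork node Stress ∈ conditioning set.
{Stress} contains no descendant of Cholesterol and blocks every backdoor path.
No other singleton works — e.g. {Exercise} leaves P1 open — so {Stress} is the unique smallest valid adjustment set.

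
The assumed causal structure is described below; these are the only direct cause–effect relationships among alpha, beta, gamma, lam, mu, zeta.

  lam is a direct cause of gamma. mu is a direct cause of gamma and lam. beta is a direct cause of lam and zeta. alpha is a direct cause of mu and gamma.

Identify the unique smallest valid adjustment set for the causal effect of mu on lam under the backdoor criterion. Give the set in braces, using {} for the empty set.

Variables eligible for adjustment (non-descendants of mu, excluding mu and lam): {alpha, beta, zeta}.
Backdoor paths from mu to lam:
  P1: mu <- alpha -> gamma <- lam
Each backdoor path contains an unconditioned collider, so every path is already blocked with the empty conditioning set:
  P1: blocked at collider gamma (neither it nor any descendant is in the conditioning set).
The empty set is therefore the unique smallest valid set.

{}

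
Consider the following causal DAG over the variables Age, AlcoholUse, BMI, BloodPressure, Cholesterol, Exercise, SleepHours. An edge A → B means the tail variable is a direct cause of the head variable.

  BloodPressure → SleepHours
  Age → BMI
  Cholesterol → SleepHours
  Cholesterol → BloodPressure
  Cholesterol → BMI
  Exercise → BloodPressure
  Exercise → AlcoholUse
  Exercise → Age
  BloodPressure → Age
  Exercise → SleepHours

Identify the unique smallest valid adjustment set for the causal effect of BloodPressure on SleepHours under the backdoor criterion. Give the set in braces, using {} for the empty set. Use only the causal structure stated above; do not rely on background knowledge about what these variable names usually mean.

Variables eligible for adjustment (non-descendants of BloodPressure, excluding BloodPressure and SleepHours): {AlcoholUse, Cholesterol, Exercise}.
Backdoor paths from BloodPressure to SleepHours:
  P1: BloodPressure <- Cholesterol -> SleepHours
  P2: BloodPressure <- Cholesterol -> BMI <- Age <- Exercise -> SleepHours
  P3: BloodPressure <- Exercise -> Age -> BMI <- Cholesterol -> SleepHours
  P4: BloodPressure <- Exercise -> SleepHours
The empty set is not sufficient: P1 (BloodPressure <- Cholesterol -> SleepHours) has no collider blocking it and no conditioned non-collider, so it is open.
Try {Cholesterol, Exercise}:
  P1: blocked at fork node Cholesterol ∈ conditioning set.
  P2: blocked at fork node Cholesterol ∈ conditioning set.
  P3: blocked at fork node Exercise ∈ conditioning set.
  P4: blocked at fork node Exercise ∈ conditioning set.
{Cholesterol, Exercise} contains no descendant of BloodPressure and blocks every backdoor path.
Every element of {Cholesterol, Exercise} is needed (dropping Cholesterol leaves P1 open; dropping Exercise leaves P4 open), so no proper subset is valid.
Among all size-2 subsets of the eligible variables, only {Cholesterol, Exercise} blocks every backdoor path, so it is the unique smallest valid adjustment set.

{Cholesterol, Exercise}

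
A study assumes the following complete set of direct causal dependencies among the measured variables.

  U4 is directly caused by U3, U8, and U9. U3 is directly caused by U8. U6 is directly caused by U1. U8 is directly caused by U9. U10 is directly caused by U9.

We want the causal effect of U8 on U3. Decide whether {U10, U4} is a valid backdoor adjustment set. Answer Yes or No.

No

Backdoor paths from U8 to U3 (paths whose first edge points into U8):
  P1: U8 <- U9 -> U4 <- U3
Condition 1 (no descendant of U8 in the set): FAILS — U4 is a descendant of U8.
Condition 2 (every backdoor path blocked by {U10, U4}):
  P1: open — collider(s) U4 are conditioned on (or have a conditioned descendant) and no non-collider on the path is in the set.
{U10, U4} does not satisfy the backdoor criterion.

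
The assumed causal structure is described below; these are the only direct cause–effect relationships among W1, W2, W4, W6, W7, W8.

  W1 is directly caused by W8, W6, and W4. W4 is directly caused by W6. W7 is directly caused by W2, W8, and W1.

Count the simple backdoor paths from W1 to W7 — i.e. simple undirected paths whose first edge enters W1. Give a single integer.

A backdoor path from W1 to W7 is any simple undirected path whose first edge points into W1 (i.e. leaves W1 via a parent).
Parents of W1: {W4, W6, W8}.
Enumerating:
  P1: W1 <- W8 -> W7
That exhausts the simple backdoor paths. Count: 1.

1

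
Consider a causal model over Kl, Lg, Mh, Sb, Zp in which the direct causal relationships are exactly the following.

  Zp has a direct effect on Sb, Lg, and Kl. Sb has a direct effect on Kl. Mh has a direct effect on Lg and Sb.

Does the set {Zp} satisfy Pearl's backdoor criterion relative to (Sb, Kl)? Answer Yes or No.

Yes

Backdoor paths from Sb to Kl (paths whose first edge points into Sb):
  P1: Sb <- Mh -> Lg <- Zp -> Kl
  P2: Sb <- Zp -> Kl
Condition 1 (no descendant of Sb in the set): holds — descendants of Sb are {Kl}; none are in {Zp}.
Condition 2 (every backdoor path blocked by {Zp}):
  P1: blocked at collider Lg (neither it nor any descendant is in the conditioning set).
  P2: blocked at fork node Zp ∈ conditioning set.
{Zp} satisfies the backdoor criterion.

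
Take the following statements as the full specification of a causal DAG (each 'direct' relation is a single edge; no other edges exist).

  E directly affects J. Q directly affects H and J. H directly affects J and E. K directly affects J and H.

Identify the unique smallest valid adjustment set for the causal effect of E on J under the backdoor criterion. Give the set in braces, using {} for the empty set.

Variables eligible for adjustment (non-descendants of E, excluding E and J): {H, K, Q}.
Backdoor paths from E to J:
  P1: E <- H <- Q -> J
  P2: E <- H <- K -> J
  P3: E <- H -> J
The empty set is not sufficient: P1 (E <- H <- Q -> J) has no collider blocking it and no conditioned non-collider, so it is open.
Try {H}:
  P1: blocked at chain node H ∈ conditioning set.
  P2: blocked at chain node H ∈ conditioning set.
  P3: blocked at fork node H ∈ conditioning set.
{H} contains no descendant of E and blocks every backdoor path.
No other singleton works — e.g. {Q} leaves P2 open — so {H} is the unique smallest valid adjustment set.

{H}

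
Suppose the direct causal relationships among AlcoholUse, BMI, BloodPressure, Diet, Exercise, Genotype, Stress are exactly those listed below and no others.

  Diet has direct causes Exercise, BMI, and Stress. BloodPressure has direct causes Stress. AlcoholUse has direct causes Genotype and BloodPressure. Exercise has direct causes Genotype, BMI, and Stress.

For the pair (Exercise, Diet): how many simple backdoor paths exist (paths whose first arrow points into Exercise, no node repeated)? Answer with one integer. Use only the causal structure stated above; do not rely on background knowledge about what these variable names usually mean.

3

A backdoor path from Exercise to Diet is any simple undirected path whose first edge points into Exercise (i.e. leaves Exercise via a parent).
Parents of Exercise: {BMI, Genotype, Stress}.
Enumerating:
  P1: Exercise <- Stress -> Diet
  P2: Exercise <- Genotype -> AlcoholUse <- BloodPressure <- Stress -> Diet
  P3: Exercise <- BMI -> Diet
That exhausts the simple backdoor paths. Count: 3.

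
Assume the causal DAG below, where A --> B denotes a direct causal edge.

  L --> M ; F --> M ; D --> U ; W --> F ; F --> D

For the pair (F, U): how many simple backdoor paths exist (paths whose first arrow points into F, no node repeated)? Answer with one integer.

0

A backdoor path from F to U is any simple undirected path whose first edge points into F (i.e. leaves F via a parent).
Parents of F: {W}.
No simple path from any parent of F reaches U without revisiting F, so there are no backdoor paths.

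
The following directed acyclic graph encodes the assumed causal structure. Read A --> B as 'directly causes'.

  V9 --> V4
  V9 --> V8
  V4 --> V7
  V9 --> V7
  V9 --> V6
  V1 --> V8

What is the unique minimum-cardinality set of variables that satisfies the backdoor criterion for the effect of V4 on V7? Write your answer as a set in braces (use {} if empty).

Variables eligible for adjustment (non-descendants of V4, excluding V4 and V7): {V1, V6, V8, V9}.
Backdoor paths from V4 to V7:
  P1: V4 <- V9 -> V7
The empty set is not sufficient: P1 (V4 <- V9 -> V7) has no collider blocking it and no conditioned non-collider, so it is open.
Try {V9}:
  P1: blocked at fork node V9 ∈ conditioning set.
{V9} contains no descendant of V4 and blocks every backdoor path.
No other singleton works — e.g. {V1} leaves P1 open — so {V9} is the unique smallest valid adjustment set.

{V9}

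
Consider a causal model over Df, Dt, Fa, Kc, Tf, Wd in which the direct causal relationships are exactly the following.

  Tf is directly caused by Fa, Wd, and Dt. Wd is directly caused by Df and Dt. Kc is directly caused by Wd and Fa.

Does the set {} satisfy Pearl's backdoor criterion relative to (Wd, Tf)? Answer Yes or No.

No

Backdoor paths from Wd to Tf (paths whose first edge points into Wd):
  P1: Wd <- Dt -> Tf
Condition 1 (no descendant of Wd in the set): holds — descendants of Wd are {Kc, Tf}; none are in {}.
Condition 2 (every backdoor path blocked by {}):
  P1: open — no interior node is in the conditioning set.
{} does not satisfy the backdoor criterion.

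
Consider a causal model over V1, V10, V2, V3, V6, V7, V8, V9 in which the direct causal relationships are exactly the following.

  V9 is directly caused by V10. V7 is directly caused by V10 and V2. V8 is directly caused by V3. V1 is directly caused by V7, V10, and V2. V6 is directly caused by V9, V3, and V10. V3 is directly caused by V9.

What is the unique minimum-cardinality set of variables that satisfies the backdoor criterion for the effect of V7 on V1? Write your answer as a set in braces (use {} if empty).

{V10, V2}

Variables eligible for adjustment (non-descendants of V7, excluding V7 and V1): {V10, V2, V3, V6, V8, V9}.
Backdoor paths from V7 to V1:
  P1: V7 <- V2 -> V1
  P2: V7 <- V10 -> V1
The empty set is not sufficient: P1 (V7 <- V2 -> V1) has no collider blocking it and no conditioned non-collider, so it is open.
Try {V10, V2}:
  P1: blocked at fork node V2 ∈ conditioning set.
  P2: blocked at fork node V10 ∈ conditioning set.
{V10, V2} contains no descendant of V7 and blocks every backdoor path.
Every element of {V10, V2} is needed (dropping V10 leaves P2 open; dropping V2 leaves P1 open), so no proper subset is valid.
Among all size-2 subsets of the eligible variables, only {V10, V2} blocks every backdoor path, so it is the unique smallest valid adjustment set.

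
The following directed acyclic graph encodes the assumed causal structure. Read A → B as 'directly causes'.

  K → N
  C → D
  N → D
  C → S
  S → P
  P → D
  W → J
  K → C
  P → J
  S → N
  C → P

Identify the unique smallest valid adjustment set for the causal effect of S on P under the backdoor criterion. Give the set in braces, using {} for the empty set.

{C}

Variables eligible for adjustment (non-descendants of S, excluding S and P): {C, K, W}.
Backdoor paths from S to P:
  P1: S <- C <- K -> N -> D <- P
  P2: S <- C -> P
  P3: S <- C -> D <- P
The empty set is not sufficient: P2 (S <- C -> P) has no collider blocking it and no conditioned non-collider, so it is open.
Try {C}:
  P1: blocked at chain node C ∈ conditioning set.
  P2: blocked at fork node C ∈ conditioning set.
  P3: blocked at fork node C ∈ conditioning set.
{C} contains no descendant of S and blocks every backdoor path.
No other singleton works — e.g. {K} leaves P2 open — so {C} is the unique smallest valid adjustment set.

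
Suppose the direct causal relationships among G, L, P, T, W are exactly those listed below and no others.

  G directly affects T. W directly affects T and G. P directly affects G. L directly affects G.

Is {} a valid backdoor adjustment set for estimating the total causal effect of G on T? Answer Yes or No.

No

Backdoor paths from G to T (paths whose first edge points into G):
  P1: G <- W -> T
Condition 1 (no descendant of G in the set): holds — descendants of G are {T}; none are in {}.
Condition 2 (every backdoor path blocked by {}):
  P1: open — no interior node is in the conditioning set.
{} does not satisfy the backdoor criterion.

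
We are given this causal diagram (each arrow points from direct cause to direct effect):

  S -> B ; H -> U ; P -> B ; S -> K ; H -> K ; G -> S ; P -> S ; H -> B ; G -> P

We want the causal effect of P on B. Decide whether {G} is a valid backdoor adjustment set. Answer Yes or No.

Yes

Backdoor paths from P to B (paths whose first edge points into P):
  P1: P <- G -> S -> B
  P2: P <- G -> S -> K <- H -> B
Condition 1 (no descendant of P in the set): holds — descendants of P are {B, K, S}; none are in {G}.
Condition 2 (every backdoor path blocked by {G}):
  P1: blocked at fork node G ∈ conditioning set.
  P2: blocked at fork node G ∈ conditioning set.
{G} satisfies the backdoor criterion.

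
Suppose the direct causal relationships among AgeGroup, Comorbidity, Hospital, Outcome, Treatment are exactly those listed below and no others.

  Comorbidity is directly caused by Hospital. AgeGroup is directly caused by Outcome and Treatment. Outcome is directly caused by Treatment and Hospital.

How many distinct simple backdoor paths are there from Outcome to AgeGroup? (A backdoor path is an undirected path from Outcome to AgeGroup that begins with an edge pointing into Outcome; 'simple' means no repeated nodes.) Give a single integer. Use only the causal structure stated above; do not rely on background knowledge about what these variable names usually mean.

1

A backdoor path from Outcome to AgeGroup is any simple undirected path whose first edge points into Outcome (i.e. leaves Outcome via a parent).
Parents of Outcome: {Hospital, Treatment}.
Enumerating:
  P1: Outcome <- Treatment -> AgeGroup
That exhausts the simple backdoor paths. Count: 1.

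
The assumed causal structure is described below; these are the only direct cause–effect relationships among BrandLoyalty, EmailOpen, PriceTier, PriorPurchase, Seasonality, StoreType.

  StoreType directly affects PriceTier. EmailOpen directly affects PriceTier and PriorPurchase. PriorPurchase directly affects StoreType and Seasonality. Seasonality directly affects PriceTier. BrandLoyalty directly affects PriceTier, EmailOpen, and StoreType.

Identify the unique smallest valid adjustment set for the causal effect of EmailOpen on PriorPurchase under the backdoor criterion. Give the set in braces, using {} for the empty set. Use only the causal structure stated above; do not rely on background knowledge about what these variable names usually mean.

Variables eligible for adjustment (non-descendants of EmailOpen, excluding EmailOpen and PriorPurchase): {BrandLoyalty}.
Backdoor paths from EmailOpen to PriorPurchase:
  P1: EmailOpen <- BrandLoyalty -> StoreType <- PriorPurchase
  P2: EmailOpen <- BrandLoyalty -> StoreType -> PriceTier <- Seasonality <- PriorPurchase
  P3: EmailOpen <- BrandLoyalty -> PriceTier <- Seasonality <- PriorPurchase
  P4: EmailOpen <- BrandLoyalty -> PriceTier <- StoreType <- PriorPurchase
Each backdoor path contains an unconditioned collider, so every path is already blocked with the empty conditioning set:
  P1: blocked at collider StoreType (neither it nor any descendant is in the conditioning set).
  P2: blocked at collider PriceTier (neither it nor any descendant is in the conditioning set).
  P3: blocked at collider PriceTier (neither it nor any descendant is in the conditioning set).
  P4: blocked at collider PriceTier (neither it nor any descendant is in the conditioning set).
The empty set is therefore the unique smallest valid set.

{}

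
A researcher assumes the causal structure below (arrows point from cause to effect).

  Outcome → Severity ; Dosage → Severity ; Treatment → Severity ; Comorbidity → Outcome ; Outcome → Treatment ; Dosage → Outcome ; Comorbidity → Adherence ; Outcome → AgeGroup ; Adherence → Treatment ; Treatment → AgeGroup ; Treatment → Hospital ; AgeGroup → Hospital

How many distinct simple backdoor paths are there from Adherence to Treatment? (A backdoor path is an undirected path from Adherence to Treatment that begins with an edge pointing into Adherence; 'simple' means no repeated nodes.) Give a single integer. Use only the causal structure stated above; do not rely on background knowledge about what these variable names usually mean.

5

A backdoor path from Adherence to Treatment is any simple undirected path whose first edge points into Adherence (i.e. leaves Adherence via a parent).
Parents of Adherence: {Comorbidity}.
Enumerating:
  P1: Adherence <- Comorbidity -> Outcome <- Dosage -> Severity <- Treatment
  P2: Adherence <- Comorbidity -> Outcome -> Treatment
  P3: Adherence <- Comorbidity -> Outcome -> AgeGroup <- Treatment
  P4: Adherence <- Comorbidity -> Outcome -> AgeGroup -> Hospital <- Treatment
  P5: Adherence <- Comorbidity -> Outcome -> Severity <- Treatment
That exhausts the simple backdoor paths. Count: 5.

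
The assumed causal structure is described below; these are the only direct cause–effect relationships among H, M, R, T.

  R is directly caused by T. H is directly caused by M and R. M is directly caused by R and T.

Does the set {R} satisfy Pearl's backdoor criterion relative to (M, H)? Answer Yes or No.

Yes

Backdoor paths from M to H (paths whose first edge points into M):
  P1: M <- T -> R -> H
  P2: M <- R -> H
Condition 1 (no descendant of M in the set): holds — descendants of M are {H}; none are in {R}.
Condition 2 (every backdoor path blocked by {R}):
  P1: blocked at chain node R ∈ conditioning set.
  P2: blocked at fork node R ∈ conditioning set.
{R} satisfies the backdoor criterion.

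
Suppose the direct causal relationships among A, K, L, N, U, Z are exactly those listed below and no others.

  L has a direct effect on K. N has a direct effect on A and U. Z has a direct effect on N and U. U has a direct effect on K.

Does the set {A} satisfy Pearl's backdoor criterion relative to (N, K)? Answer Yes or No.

No

Backdoor paths from N to K (paths whose first edge points into N):
  P1: N <- Z -> U -> K
Condition 1 (no descendant of N in the set): FAILS — A is a descendant of N.
Condition 2 (every backdoor path blocked by {A}):
  P1: open — no interior node is in the conditioning set.
{A} does not satisfy the backdoor criterion.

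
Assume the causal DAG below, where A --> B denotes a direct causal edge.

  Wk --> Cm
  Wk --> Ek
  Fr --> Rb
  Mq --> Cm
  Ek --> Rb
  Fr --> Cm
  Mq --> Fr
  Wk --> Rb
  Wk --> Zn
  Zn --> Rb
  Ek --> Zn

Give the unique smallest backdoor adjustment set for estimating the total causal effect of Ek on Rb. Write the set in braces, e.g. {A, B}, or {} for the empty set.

Variables eligible for adjustment (non-descendants of Ek, excluding Ek and Rb): {Cm, Fr, Mq, Wk}.
Backdoor paths from Ek to Rb:
  P1: Ek <- Wk -> Zn -> Rb
  P2: Ek <- Wk -> Cm <- Mq -> Fr -> Rb
  P3: Ek <- Wk -> Cm <- Fr -> Rb
  P4: Ek <- Wk -> Rb
The empty set is not sufficient: P1 (Ek <- Wk -> Zn -> Rb) has no collider blocking it and no conditioned non-collider, so it is open.
Try {Wk}:
  P1: blocked at fork node Wk ∈ conditioning set.
  P2: blocked at fork node Wk ∈ conditioning set.
  P3: blocked at fork node Wk ∈ conditioning set.
  P4: blocked at fork node Wk ∈ conditioning set.
{Wk} contains no descendant of Ek and blocks every backdoor path.
No other singleton works — e.g. {Mq} leaves P1 open — so {Wk} is the unique smallest valid adjustment set.

{Wk}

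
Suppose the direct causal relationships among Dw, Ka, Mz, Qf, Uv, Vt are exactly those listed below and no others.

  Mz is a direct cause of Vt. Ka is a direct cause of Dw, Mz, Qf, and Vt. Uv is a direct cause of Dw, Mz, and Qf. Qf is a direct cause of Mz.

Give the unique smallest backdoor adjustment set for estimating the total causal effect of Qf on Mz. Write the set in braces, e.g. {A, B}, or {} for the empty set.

Variables eligible for adjustment (non-descendants of Qf, excluding Qf and Mz): {Dw, Ka, Uv}.
Backdoor paths from Qf to Mz:
  P1: Qf <- Ka -> Dw <- Uv -> Mz
  P2: Qf <- Ka -> Mz
  P3: Qf <- Ka -> Vt <- Mz
  P4: Qf <- Uv -> Dw <- Ka -> Mz
  P5: Qf <- Uv -> Dw <- Ka -> Vt <- Mz
  P6: Qf <- Uv -> Mz
The empty set is not sufficient: P2 (Qf <- Ka -> Mz) has no collider blocking it and no conditioned non-collider, so it is open.
Try {Ka, Uv}:
  P1: blocked at fork node Ka ∈ conditioning set.
  P2: blocked at fork node Ka ∈ conditioning set.
  P3: blocked at fork node Ka ∈ conditioning set.
  P4: blocked at fork node Uv ∈ conditioning set.
  P5: blocked at fork node Uv ∈ conditioning set.
  P6: blocked at fork node Uv ∈ conditioning set.
{Ka, Uv} contains no descendant of Qf and blocks every backdoor path.
Every element of {Ka, Uv} is needed (dropping Ka leaves P2 open; dropping Uv leaves P6 open), so no proper subset is valid.
Among all size-2 subsets of the eligible variables, only {Ka, Uv} blocks every backdoor path, so it is the unique smallest valid adjustment set.

{Ka, Uv}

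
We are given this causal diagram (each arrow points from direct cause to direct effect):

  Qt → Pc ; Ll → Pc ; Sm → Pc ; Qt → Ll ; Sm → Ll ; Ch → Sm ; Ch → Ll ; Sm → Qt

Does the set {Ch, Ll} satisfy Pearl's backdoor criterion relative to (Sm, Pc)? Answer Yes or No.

No

Backdoor paths from Sm to Pc (paths whose first edge points into Sm):
  P1: Sm <- Ch -> Ll <- Qt -> Pc
  P2: Sm <- Ch -> Ll -> Pc
Condition 1 (no descendant of Sm in the set): FAILS — Ll is a descendant of Sm.
Condition 2 (every backdoor path blocked by {Ch, Ll}):
  P1: blocked at fork node Ch ∈ conditioning set.
  P2: blocked at fork node Ch ∈ conditioning set.
{Ch, Ll} does not satisfy the backdoor criterion.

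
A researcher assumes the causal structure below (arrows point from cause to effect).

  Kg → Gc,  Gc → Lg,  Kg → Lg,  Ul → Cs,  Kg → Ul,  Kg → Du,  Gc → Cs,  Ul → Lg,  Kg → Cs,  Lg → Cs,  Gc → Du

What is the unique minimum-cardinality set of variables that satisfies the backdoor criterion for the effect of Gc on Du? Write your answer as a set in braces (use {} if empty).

{Kg}

Variables eligible for adjustment (non-descendants of Gc, excluding Gc and Du): {Kg, Ul}.
Backdoor paths from Gc to Du:
  P1: Gc <- Kg -> Du
The empty set is not sufficient: P1 (Gc <- Kg -> Du) has no collider blocking it and no conditioned non-collider, so it is open.
Try {Kg}:
  P1: blocked at fork node Kg ∈ conditioning set.
{Kg} contains no descendant of Gc and blocks every backdoor path.
No other singleton works — e.g. {Ul} leaves P1 open — so {Kg} is the unique smallest valid adjustment set.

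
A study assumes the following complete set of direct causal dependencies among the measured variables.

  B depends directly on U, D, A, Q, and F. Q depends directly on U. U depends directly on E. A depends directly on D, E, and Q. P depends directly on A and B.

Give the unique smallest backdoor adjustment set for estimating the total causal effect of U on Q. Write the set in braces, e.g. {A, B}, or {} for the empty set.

{}

Variables eligible for adjustment (non-descendants of U, excluding U and Q): {D, E, F}.
Backdoor paths from U to Q:
  P1: U <- E -> A <- D -> B <- Q
  P2: U <- E -> A <- Q
  P3: U <- E -> A -> B <- Q
  P4: U <- E -> A -> P <- B <- Q
Each backdoor path contains an unconditioned collider, so every path is already blocked with the empty conditioning set:
  P1: blocked at collider A (neither it nor any descendant is in the conditioning set).
  P2: blocked at collider A (neither it nor any descendant is in the conditioning set).
  P3: blocked at collider B (neither it nor any descendant is in the conditioning set).
  P4: blocked at collider P (neither it nor any descendant is in the conditioning set).
The empty set is therefore the unique smallest valid set.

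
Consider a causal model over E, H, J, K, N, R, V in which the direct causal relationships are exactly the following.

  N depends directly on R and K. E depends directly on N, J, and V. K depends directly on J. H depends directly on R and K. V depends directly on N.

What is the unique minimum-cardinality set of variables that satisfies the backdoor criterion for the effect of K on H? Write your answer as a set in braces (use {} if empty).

{}

Variables eligible for adjustment (non-descendants of K, excluding K and H): {J, R}.
Backdoor paths from K to H:
  P1: K <- J -> E <- N <- R -> H
  P2: K <- J -> E <- V <- N <- R -> H
Each backdoor path contains an unconditioned collider, so every path is already blocked with the empty conditioning set:
  P1: blocked at collider E (neither it nor any descendant is in the conditioning set).
  P2: blocked at collider E (neither it nor any descendant is in the conditioning set).
The empty set is therefore the unique smallest valid set.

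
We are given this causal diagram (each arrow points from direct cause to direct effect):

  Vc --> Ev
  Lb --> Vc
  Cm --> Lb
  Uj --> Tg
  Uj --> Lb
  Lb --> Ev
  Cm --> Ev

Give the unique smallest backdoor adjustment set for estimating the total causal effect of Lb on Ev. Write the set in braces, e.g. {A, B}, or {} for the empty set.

{Cm}

Variables eligible for adjustment (non-descendants of Lb, excluding Lb and Ev): {Cm, Tg, Uj}.
Backdoor paths from Lb to Ev:
  P1: Lb <- Cm -> Ev
The empty set is not sufficient: P1 (Lb <- Cm -> Ev) has no collider blocking it and no conditioned non-collider, so it is open.
Try {Cm}:
  P1: blocked at fork node Cm ∈ conditioning set.
{Cm} contains no descendant of Lb and blocks every backdoor path.
No other singleton works — e.g. {Uj} leaves P1 open — so {Cm} is the unique smallest valid adjustment set.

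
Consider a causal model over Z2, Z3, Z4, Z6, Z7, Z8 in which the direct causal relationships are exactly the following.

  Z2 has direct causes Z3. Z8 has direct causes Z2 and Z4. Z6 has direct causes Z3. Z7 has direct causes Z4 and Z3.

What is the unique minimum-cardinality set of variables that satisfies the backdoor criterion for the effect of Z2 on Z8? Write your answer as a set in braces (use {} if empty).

{}

Variables eligible for adjustment (non-descendants of Z2, excluding Z2 and Z8): {Z3, Z4, Z6, Z7}.
Backdoor paths from Z2 to Z8:
  P1: Z2 <- Z3 -> Z7 <- Z4 -> Z8
Each backdoor path contains an unconditioned collider, so every path is already blocked with the empty conditioning set:
  P1: blocked at collider Z7 (neither it nor any descendant is in the conditioning set).
The empty set is therefore the unique smallest valid set.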